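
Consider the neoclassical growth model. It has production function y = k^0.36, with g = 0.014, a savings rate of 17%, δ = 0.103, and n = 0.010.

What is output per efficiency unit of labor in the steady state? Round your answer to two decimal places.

y* = 1.18

In steady state, investment equals break-even investment: s·k^α = (n + g + δ)·k.
Rearranging, k^(1−α) = s / (n + g + δ).
k^0.64 = 0.17 / (0.010 + 0.014 + 0.103) = 0.17 / 0.127 = 1.3386
k* = 1.3386^(1/0.64) ≈ 1.5772
y* = (k*)^α = 1.5772^0.36 ≈ 1.1783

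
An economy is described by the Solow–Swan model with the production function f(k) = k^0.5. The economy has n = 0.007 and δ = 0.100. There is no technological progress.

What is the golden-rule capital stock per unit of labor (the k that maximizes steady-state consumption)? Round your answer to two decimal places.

The golden rule sets f'(k) = n + δ, i.e. α·k^(α−1) = n + δ.
So k^(1−α) = α / (n + δ) = 0.5 / 0.107 = 4.6729.
k_gold = 4.6729^(1/0.5) ≈ 21.8360

k_gold ≈ 21.84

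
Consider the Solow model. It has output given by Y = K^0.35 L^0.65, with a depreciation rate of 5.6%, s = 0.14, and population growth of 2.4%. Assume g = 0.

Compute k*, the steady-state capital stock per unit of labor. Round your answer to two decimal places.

k* = 2.37

In steady state, investment equals break-even investment: s·k^α = (n + δ)·k.
Rearranging, k^(1−α) = s / (n + δ).
k^0.65 = 0.14 / (0.024 + 0.056) = 0.14 / 0.080 = 1.7500
k* = 1.7500^(1/0.65) ≈ 2.3654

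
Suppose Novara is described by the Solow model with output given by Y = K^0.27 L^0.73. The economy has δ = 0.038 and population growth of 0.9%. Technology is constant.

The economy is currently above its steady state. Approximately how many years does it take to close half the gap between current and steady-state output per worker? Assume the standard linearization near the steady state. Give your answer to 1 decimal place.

Near the steady state the convergence rate is λ = (1 − α)(n + δ).
λ = (1 − 0.27) × 0.047 = 0.73 × 0.047 = 0.03431
Half-life = ln 2 / λ = 0.6931 / 0.03431 ≈ 20.20 years

half-life ≈ 20.2 years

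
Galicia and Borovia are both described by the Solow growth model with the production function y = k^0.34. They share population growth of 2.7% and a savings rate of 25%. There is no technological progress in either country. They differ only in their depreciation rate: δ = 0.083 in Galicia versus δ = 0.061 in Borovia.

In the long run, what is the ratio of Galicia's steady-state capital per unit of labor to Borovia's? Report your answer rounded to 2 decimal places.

Steady-state k* = [s/(n + δ)]^(1/(1−α)), so the ratio is [ (s_G/(n + δ)_G) / (s_B/(n + δ)_B) ]^1.5152.
s_G/(n + δ)_G = 0.25/0.110 = 2.2727; s_B/(n + δ)_B = 0.25/0.088 = 2.8409.
Ratio = (2.2727/2.8409)^1.5152 = 0.8000^1.5152 ≈ 0.7131

ratio ≈ 0.71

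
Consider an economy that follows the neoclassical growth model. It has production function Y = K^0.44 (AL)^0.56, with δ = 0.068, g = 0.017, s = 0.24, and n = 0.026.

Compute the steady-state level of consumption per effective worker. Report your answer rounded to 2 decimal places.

c* = 1.39

In steady state, investment equals break-even investment: s·k^α = (n + g + δ)·k.
Dividing both sides by k: k^(1−α) = s / (n + g + δ).
k^0.56 = 0.24 / (0.026 + 0.017 + 0.068) = 0.24 / 0.111 = 2.1622
k* = 2.1622^(1/0.56) ≈ 3.9630
y* = (k*)^α = 3.9630^0.44 ≈ 1.8329
c* = (1 − s)·y* = (1 − 0.24) × 1.8329 ≈ 1.3930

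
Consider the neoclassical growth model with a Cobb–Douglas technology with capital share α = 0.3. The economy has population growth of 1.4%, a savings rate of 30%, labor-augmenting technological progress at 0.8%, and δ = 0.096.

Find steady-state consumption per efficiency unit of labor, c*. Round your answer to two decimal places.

In steady state, investment equals break-even investment: s·k^α = (n + g + δ)·k.
Rearranging, k^(1−α) = s / (n + g + δ).
k^0.7 = 0.30 / (0.014 + 0.008 + 0.096) = 0.30 / 0.118 = 2.5424
k* = 2.5424^(1/0.7) ≈ 3.7924
y* = (k*)^α = 3.7924^0.3 ≈ 1.4917
c* = (1 − s)·y* = (1 − 0.30) × 1.4917 ≈ 1.0442

c* = 1.04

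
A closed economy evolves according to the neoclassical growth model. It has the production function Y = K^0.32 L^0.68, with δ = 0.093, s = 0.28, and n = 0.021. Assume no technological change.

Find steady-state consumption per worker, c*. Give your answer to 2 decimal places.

At the steady state, Δk = 0, so s·k^α = (n + δ)·k.
Rearranging, k^(1−α) = s / (n + δ).
k^0.68 = 0.28 / (0.021 + 0.093) = 0.28 / 0.114 = 2.4561
k* = 2.4561^(1/0.68) ≈ 3.7488
y* = (k*)^α = 3.7488^0.32 ≈ 1.5263
c* = (1 − s)·y* = (1 − 0.28) × 1.5263 ≈ 1.0989

c* ≈ 1.10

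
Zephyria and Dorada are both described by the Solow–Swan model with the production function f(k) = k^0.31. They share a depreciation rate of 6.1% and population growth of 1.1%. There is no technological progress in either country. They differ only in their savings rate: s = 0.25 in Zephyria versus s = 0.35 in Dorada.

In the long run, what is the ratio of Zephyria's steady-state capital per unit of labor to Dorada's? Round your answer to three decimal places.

k*_Z / k*_D ≈ 0.614

Steady-state k* = [s/(n + δ)]^(1/(1−α)), so the ratio is [ (s_Z/(n + δ)_Z) / (s_D/(n + δ)_D) ]^1.4493.
s_Z/(n + δ)_Z = 0.25/0.072 = 3.4722; s_D/(n + δ)_D = 0.35/0.072 = 4.8611.
Ratio = (3.4722/4.8611)^1.4493 = 0.7143^1.4493 ≈ 0.6141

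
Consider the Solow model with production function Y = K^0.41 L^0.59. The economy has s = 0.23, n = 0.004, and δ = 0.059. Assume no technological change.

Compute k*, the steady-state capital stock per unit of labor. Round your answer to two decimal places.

k* = 8.98

In steady state, investment equals break-even investment: s·k^α = (n + δ)·k.
Dividing both sides by k: k^(1−α) = s / (n + δ).
k^0.59 = 0.23 / (0.004 + 0.059) = 0.23 / 0.063 = 3.6508
k* = 3.6508^(1/0.59) ≈ 8.9784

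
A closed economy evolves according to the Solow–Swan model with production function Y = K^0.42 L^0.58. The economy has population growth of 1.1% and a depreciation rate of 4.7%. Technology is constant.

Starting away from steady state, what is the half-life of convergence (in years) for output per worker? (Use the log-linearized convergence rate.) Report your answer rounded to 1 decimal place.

Near the steady state the convergence rate is λ = (1 − α)(n + δ).
λ = (1 − 0.42) × 0.058 = 0.58 × 0.058 = 0.03364
Half-life = ln 2 / λ = 0.6931 / 0.03364 ≈ 20.60 years

half-life ≈ 20.6 years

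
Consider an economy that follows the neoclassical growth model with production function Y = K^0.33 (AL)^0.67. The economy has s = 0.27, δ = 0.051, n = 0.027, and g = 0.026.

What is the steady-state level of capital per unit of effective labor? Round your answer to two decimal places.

k* = 4.15

Steady state requires s·f(k) = (n + g + δ)·k, i.e. s·k^α = (n + g + δ)·k.
Rearranging, k^(1−α) = s / (n + g + δ).
k^0.67 = 0.27 / (0.027 + 0.026 + 0.051) = 0.27 / 0.104 = 2.5962
k* = 2.5962^(1/0.67) ≈ 4.1535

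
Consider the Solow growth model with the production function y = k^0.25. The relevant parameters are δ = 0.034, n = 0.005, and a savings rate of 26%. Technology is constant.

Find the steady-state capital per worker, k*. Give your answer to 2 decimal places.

Steady state requires s·f(k) = (n + δ)·k, i.e. s·k^α = (n + δ)·k.
Rearranging, k^(1−α) = s / (n + δ).
k^0.75 = 0.26 / (0.005 + 0.034) = 0.26 / 0.039 = 6.6667
k* = 6.6667^(1/0.75) ≈ 12.5472

k* ≈ 12.55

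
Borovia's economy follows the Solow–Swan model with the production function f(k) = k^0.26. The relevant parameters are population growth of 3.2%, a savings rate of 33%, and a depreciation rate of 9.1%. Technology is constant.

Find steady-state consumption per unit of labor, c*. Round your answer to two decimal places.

c* ≈ 0.95

In steady state, investment equals break-even investment: s·k^α = (n + δ)·k.
Dividing both sides by k: k^(1−α) = s / (n + δ).
k^0.74 = 0.33 / (0.032 + 0.091) = 0.33 / 0.123 = 2.6829
k* = 2.6829^(1/0.74) ≈ 3.7949
y* = (k*)^α = 3.7949^0.26 ≈ 1.4145
c* = (1 − s)·y* = (1 − 0.33) × 1.4145 ≈ 0.9477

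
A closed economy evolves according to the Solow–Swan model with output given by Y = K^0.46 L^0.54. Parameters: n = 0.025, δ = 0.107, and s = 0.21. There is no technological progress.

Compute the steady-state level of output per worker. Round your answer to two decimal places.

y* ≈ 1.49

Steady state requires s·f(k) = (n + δ)·k, i.e. s·k^α = (n + δ)·k.
Dividing both sides by k: k^(1−α) = s / (n + δ).
k^0.54 = 0.21 / (0.025 + 0.107) = 0.21 / 0.132 = 1.5909
k* = 1.5909^(1/0.54) ≈ 2.3627
y* = (k*)^α = 2.3627^0.46 ≈ 1.4851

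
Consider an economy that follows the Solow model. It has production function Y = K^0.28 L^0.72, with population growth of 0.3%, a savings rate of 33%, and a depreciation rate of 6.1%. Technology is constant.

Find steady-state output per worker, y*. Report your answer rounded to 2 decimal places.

In steady state, investment equals break-even investment: s·k^α = (n + δ)·k.
Dividing both sides by k: k^(1−α) = s / (n + δ).
k^0.72 = 0.33 / (0.003 + 0.061) = 0.33 / 0.064 = 5.1563
k* = 5.1563^(1/0.72) ≈ 9.7579
y* = (k*)^α = 9.7579^0.28 ≈ 1.8924

y* = 1.89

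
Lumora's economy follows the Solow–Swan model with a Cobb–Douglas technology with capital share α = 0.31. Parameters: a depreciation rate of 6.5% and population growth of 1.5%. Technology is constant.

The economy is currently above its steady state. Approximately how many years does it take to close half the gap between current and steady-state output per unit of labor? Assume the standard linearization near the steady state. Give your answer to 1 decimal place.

half-life ≈ 12.6 years

Near the steady state the convergence rate is λ = (1 − α)(n + δ).
λ = (1 − 0.31) × 0.080 = 0.69 × 0.080 = 0.0552
Half-life = ln 2 / λ = 0.6931 / 0.0552 ≈ 12.56 years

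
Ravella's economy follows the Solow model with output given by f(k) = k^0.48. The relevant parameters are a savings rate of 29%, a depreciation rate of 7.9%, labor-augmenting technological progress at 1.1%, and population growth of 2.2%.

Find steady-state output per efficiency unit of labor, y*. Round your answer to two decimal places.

y* ≈ 2.41

In steady state, investment equals break-even investment: s·k^α = (n + g + δ)·k.
Rearranging, k^(1−α) = s / (n + g + δ).
k^0.52 = 0.29 / (0.022 + 0.011 + 0.079) = 0.29 / 0.112 = 2.5893
k* = 2.5893^(1/0.52) ≈ 6.2313
y* = (k*)^α = 6.2313^0.48 ≈ 2.4066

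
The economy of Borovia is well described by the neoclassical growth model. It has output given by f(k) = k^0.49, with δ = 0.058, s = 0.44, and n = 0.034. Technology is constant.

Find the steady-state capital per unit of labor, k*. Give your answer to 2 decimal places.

Steady state requires s·f(k) = (n + δ)·k, i.e. s·k^α = (n + δ)·k.
Dividing both sides by k: k^(1−α) = s / (n + δ).
k^0.51 = 0.44 / (0.034 + 0.058) = 0.44 / 0.092 = 4.7826
k* = 4.7826^(1/0.51) ≈ 21.5117

k* ≈ 21.51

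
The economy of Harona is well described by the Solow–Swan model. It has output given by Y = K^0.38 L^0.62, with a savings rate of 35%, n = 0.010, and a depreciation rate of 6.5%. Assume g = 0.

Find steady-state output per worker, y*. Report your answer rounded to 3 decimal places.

y* ≈ 2.571

Steady state requires s·f(k) = (n + δ)·k, i.e. s·k^α = (n + δ)·k.
Dividing both sides by k: k^(1−α) = s / (n + δ).
k^0.62 = 0.35 / (0.010 + 0.065) = 0.35 / 0.075 = 4.6667
k* = 4.6667^(1/0.62) ≈ 11.9963
y* = (k*)^α = 11.9963^0.38 ≈ 2.5706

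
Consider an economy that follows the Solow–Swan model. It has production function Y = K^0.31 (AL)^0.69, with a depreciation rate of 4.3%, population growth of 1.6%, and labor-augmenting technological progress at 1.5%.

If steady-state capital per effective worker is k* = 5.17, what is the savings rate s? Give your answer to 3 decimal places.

s ≈ 0.230

Steady state requires s·f(k) = (n + g + δ)·k, i.e. s·k^α = (n + g + δ)·k.
So s / (n + g + δ) = (k*)^(1−α) = 5.17^0.69 = 3.1068.
Therefore s = 3.1068 × (n + g + δ) = 3.1068 × 0.074 = 0.2299.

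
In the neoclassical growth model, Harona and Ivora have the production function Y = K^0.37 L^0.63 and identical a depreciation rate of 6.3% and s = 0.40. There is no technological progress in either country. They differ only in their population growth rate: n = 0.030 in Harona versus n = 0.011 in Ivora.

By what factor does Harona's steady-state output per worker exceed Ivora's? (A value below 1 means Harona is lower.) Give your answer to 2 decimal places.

Steady-state y* = [s/(n + δ)]^(α/(1−α)), so the ratio is [ (s_H/(n + δ)_H) / (s_I/(n + δ)_I) ]^0.5873.
s_H/(n + δ)_H = 0.40/0.093 = 4.3011; s_I/(n + δ)_I = 0.40/0.074 = 5.4054.
Ratio = (4.3011/5.4054)^0.5873 = 0.7957^0.5873 ≈ 0.8744

y*_H / y*_I ≈ 0.87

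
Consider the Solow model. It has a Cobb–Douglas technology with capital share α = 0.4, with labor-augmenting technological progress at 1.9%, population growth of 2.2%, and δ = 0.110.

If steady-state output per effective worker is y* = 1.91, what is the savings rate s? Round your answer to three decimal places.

s ≈ 0.399

At the steady state, Δk = 0, so s·k^α = (n + g + δ)·k.
Since y* = [s/(n + g + δ)]^(α/(1−α)), we have s/(n + g + δ) = (y*)^((1−α)/α) = 1.91^1.5 = 2.6397.
Therefore s = 2.6397 × (n + g + δ) = 2.6397 × 0.151 = 0.3986.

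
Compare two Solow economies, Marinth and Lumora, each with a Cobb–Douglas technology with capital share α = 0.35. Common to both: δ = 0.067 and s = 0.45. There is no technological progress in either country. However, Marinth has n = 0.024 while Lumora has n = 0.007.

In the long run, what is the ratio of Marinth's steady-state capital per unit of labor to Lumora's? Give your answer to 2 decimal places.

k*_M / k*_L ≈ 0.73

Steady-state k* = [s/(n + δ)]^(1/(1−α)), so the ratio is [ (s_M/(n + δ)_M) / (s_L/(n + δ)_L) ]^1.5385.
s_M/(n + δ)_M = 0.45/0.091 = 4.9451; s_L/(n + δ)_L = 0.45/0.074 = 6.0811.
Ratio = (4.9451/6.0811)^1.5385 = 0.8132^1.5385 ≈ 0.7275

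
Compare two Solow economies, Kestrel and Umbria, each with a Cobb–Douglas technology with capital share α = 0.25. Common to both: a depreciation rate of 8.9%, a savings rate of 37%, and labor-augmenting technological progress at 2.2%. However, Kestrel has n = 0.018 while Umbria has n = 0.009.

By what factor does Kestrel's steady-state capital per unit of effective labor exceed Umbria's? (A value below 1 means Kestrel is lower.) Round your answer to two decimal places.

Steady-state k* = [s/(n + g + δ)]^(1/(1−α)), so the ratio is [ (s_K/(n + g + δ)_K) / (s_U/(n + g + δ)_U) ]^1.3333.
s_K/(n + g + δ)_K = 0.37/0.129 = 2.8682; s_U/(n + g + δ)_U = 0.37/0.120 = 3.0833.
Ratio = (2.8682/3.0833)^1.3333 = 0.9302^1.3333 ≈ 0.9080

k*_K / k*_U ≈ 0.91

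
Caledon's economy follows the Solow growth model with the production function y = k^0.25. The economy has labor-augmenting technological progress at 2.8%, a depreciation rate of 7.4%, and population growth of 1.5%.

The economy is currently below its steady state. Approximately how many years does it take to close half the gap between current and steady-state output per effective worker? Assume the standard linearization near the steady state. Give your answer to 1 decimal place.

t_½ ≈ 7.9 years

Near the steady state the convergence rate is λ = (1 − α)(n + g + δ).
λ = (1 − 0.25) × 0.117 = 0.75 × 0.117 = 0.08775
Half-life = ln 2 / λ = 0.6931 / 0.08775 ≈ 7.90 years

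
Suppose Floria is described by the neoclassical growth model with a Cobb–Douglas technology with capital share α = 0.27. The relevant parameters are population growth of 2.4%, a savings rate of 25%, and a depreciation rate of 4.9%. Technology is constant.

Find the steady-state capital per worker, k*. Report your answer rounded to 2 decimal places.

Steady state requires s·f(k) = (n + δ)·k, i.e. s·k^α = (n + δ)·k.
Dividing both sides by k: k^(1−α) = s / (n + δ).
k^0.73 = 0.25 / (0.024 + 0.049) = 0.25 / 0.073 = 3.4247
k* = 3.4247^(1/0.73) ≈ 5.3996

k* = 5.40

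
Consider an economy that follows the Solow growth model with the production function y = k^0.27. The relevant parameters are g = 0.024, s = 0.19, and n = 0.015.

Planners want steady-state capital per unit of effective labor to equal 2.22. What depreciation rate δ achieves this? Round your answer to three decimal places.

At the steady state, Δk = 0, so s·k^α = (n + g + δ)·k.
So s / (n + g + δ) = (k*)^(1−α) = 2.22^0.73 = 1.7899.
Therefore n + g + δ = s / 1.7899 = 0.19 / 1.7899 = 0.1062, so δ = 0.1062 − 0.039 = 0.0672.

δ ≈ 0.067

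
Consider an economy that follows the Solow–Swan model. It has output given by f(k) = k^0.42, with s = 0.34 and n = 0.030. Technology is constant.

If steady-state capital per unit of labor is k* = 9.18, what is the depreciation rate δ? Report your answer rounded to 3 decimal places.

δ ≈ 0.064

At the steady state, Δk = 0, so s·k^α = (n + δ)·k.
So s / (n + δ) = (k*)^(1−α) = 9.18^0.58 = 3.6178.
Therefore n + δ = s / 3.6178 = 0.34 / 3.6178 = 0.0940, so δ = 0.0940 − 0.030 = 0.0640.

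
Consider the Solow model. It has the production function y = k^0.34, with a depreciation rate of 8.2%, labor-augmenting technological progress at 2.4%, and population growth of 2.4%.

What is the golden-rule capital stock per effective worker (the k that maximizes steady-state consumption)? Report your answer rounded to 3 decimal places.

The golden rule sets f'(k) = n + g + δ, i.e. α·k^(α−1) = n + g + δ.
So k^(1−α) = α / (n + g + δ) = 0.34 / 0.130 = 2.6154.
k_gold = 2.6154^(1/0.66) ≈ 4.2917

k_gold ≈ 4.292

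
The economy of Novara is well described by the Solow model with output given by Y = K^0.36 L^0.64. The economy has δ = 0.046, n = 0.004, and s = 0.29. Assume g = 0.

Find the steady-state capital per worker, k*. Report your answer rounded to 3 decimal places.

k* = 15.590

At the steady state, Δk = 0, so s·k^α = (n + δ)·k.
Rearranging, k^(1−α) = s / (n + δ).
k^0.64 = 0.29 / (0.004 + 0.046) = 0.29 / 0.050 = 5.8000
k* = 5.8000^(1/0.64) ≈ 15.5904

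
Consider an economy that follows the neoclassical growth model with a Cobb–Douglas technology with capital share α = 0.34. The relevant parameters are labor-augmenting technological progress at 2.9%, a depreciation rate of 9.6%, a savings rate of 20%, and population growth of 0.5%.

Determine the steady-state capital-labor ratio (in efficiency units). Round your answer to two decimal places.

At the steady state, Δk = 0, so s·k^α = (n + g + δ)·k.
Dividing both sides by k: k^(1−α) = s / (n + g + δ).
k^0.66 = 0.20 / (0.005 + 0.029 + 0.096) = 0.20 / 0.130 = 1.5385
k* = 1.5385^(1/0.66) ≈ 1.9208

k* ≈ 1.92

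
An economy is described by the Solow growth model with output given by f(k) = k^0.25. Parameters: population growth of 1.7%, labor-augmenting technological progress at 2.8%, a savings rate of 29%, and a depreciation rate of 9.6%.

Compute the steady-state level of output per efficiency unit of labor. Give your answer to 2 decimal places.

At the steady state, Δk = 0, so s·k^α = (n + g + δ)·k.
Dividing both sides by k: k^(1−α) = s / (n + g + δ).
k^0.75 = 0.29 / (0.017 + 0.028 + 0.096) = 0.29 / 0.141 = 2.0567
k* = 2.0567^(1/0.75) ≈ 2.6155
y* = (k*)^α = 2.6155^0.25 ≈ 1.2717

y* ≈ 1.27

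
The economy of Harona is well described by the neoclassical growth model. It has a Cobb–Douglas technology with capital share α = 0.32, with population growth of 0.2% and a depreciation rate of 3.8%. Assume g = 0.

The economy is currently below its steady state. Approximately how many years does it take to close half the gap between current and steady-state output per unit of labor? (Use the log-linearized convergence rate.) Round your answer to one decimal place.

Near the steady state the convergence rate is λ = (1 − α)(n + δ).
λ = (1 − 0.32) × 0.040 = 0.68 × 0.040 = 0.0272
Half-life = ln 2 / λ = 0.6931 / 0.0272 ≈ 25.48 years

half-life ≈ 25.5 years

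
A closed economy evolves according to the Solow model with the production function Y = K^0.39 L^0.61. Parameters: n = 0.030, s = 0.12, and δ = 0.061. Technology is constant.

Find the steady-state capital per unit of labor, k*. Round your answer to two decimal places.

In steady state, investment equals break-even investment: s·k^α = (n + δ)·k.
Rearranging, k^(1−α) = s / (n + δ).
k^0.61 = 0.12 / (0.030 + 0.061) = 0.12 / 0.091 = 1.3187
k* = 1.3187^(1/0.61) ≈ 1.5738

k* ≈ 1.57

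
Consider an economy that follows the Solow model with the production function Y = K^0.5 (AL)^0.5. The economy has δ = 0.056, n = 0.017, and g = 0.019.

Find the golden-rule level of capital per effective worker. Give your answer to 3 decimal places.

k_gold ≈ 29.537

The golden rule sets f'(k) = n + g + δ, i.e. α·k^(α−1) = n + g + δ.
So k^(1−α) = α / (n + g + δ) = 0.5 / 0.092 = 5.4348.
k_gold = 5.4348^(1/0.5) ≈ 29.5371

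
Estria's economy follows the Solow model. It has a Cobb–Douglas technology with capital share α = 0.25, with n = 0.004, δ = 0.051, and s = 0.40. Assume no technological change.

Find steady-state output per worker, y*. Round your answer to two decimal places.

y* = 1.94

In steady state, investment equals break-even investment: s·k^α = (n + δ)·k.
Rearranging, k^(1−α) = s / (n + δ).
k^0.75 = 0.40 / (0.004 + 0.051) = 0.40 / 0.055 = 7.2727
k* = 7.2727^(1/0.75) ≈ 14.0905
y* = (k*)^α = 14.0905^0.25 ≈ 1.9375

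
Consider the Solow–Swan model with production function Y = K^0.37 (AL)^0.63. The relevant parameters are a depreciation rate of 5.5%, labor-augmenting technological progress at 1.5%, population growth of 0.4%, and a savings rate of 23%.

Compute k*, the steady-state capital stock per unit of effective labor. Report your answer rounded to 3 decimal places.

k* ≈ 6.050

In steady state, investment equals break-even investment: s·k^α = (n + g + δ)·k.
Rearranging, k^(1−α) = s / (n + g + δ).
k^0.63 = 0.23 / (0.004 + 0.015 + 0.055) = 0.23 / 0.074 = 3.1081
k* = 3.1081^(1/0.63) ≈ 6.0498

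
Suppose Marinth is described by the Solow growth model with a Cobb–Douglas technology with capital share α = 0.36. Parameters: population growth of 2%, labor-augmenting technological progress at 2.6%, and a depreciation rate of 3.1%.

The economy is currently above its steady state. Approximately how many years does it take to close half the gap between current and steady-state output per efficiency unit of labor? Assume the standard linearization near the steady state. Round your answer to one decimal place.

half-life ≈ 14.1 years

Near the steady state the convergence rate is λ = (1 − α)(n + g + δ).
λ = (1 − 0.36) × 0.077 = 0.64 × 0.077 = 0.04928
Half-life = ln 2 / λ = 0.6931 / 0.04928 ≈ 14.06 years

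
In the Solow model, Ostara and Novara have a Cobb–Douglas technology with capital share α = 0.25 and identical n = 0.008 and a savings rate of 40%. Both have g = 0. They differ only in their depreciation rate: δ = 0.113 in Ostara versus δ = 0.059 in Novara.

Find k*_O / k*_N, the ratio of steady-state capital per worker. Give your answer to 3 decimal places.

k*_O / k*_N ≈ 0.455

Steady-state k* = [s/(n + δ)]^(1/(1−α)), so the ratio is [ (s_O/(n + δ)_O) / (s_N/(n + δ)_N) ]^1.3333.
s_O/(n + δ)_O = 0.40/0.121 = 3.3058; s_N/(n + δ)_N = 0.40/0.067 = 5.9701.
Ratio = (3.3058/5.9701)^1.3333 = 0.5537^1.3333 ≈ 0.4547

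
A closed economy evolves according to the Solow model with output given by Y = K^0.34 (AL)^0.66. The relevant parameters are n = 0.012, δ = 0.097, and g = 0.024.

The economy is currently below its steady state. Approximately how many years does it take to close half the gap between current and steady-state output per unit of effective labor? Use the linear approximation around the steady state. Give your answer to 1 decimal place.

t_½ ≈ 7.9 years

Near the steady state the convergence rate is λ = (1 − α)(n + g + δ).
λ = (1 − 0.34) × 0.133 = 0.66 × 0.133 = 0.08778
Half-life = ln 2 / λ = 0.6931 / 0.08778 ≈ 7.90 years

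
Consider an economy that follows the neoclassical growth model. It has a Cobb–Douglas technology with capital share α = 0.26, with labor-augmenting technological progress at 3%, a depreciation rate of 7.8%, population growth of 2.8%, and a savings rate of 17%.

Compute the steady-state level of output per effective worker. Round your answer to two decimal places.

y* ≈ 1.08

Steady state requires s·f(k) = (n + g + δ)·k, i.e. s·k^α = (n + g + δ)·k.
Dividing both sides by k: k^(1−α) = s / (n + g + δ).
k^0.74 = 0.17 / (0.028 + 0.030 + 0.078) = 0.17 / 0.136 = 1.2500
k* = 1.2500^(1/0.74) ≈ 1.3519
y* = (k*)^α = 1.3519^0.26 ≈ 1.0815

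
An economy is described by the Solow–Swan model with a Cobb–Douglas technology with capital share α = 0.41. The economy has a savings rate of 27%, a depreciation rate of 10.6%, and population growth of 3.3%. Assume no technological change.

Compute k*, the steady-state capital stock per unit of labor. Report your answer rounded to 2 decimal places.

In steady state, investment equals break-even investment: s·k^α = (n + δ)·k.
Dividing both sides by k: k^(1−α) = s / (n + δ).
k^0.59 = 0.27 / (0.033 + 0.106) = 0.27 / 0.139 = 1.9424
k* = 1.9424^(1/0.59) ≈ 3.0811

k* = 3.08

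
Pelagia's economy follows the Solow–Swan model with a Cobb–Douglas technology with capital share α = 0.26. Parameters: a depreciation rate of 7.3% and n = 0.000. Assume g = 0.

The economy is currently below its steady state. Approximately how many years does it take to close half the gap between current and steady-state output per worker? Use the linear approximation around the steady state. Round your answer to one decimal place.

Near the steady state the convergence rate is λ = (1 − α)(n + δ).
λ = (1 − 0.26) × 0.073 = 0.74 × 0.073 = 0.05402
Half-life = ln 2 / λ = 0.6931 / 0.05402 ≈ 12.83 years

half-life ≈ 12.8 years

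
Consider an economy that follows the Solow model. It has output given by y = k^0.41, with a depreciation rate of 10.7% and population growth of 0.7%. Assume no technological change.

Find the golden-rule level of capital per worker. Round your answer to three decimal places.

k_gold ≈ 8.753

The golden rule sets f'(k) = n + δ, i.e. α·k^(α−1) = n + δ.
So k^(1−α) = α / (n + δ) = 0.41 / 0.114 = 3.5965.
k_gold = 3.5965^(1/0.59) ≈ 8.7533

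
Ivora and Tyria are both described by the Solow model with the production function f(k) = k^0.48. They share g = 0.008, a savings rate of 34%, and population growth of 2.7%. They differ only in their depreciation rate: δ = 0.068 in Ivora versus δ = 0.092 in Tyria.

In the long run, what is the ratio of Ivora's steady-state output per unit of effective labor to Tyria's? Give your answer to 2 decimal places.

y*_I / y*_T ≈ 1.21

Steady-state y* = [s/(n + g + δ)]^(α/(1−α)), so the ratio is [ (s_I/(n + g + δ)_I) / (s_T/(n + g + δ)_T) ]^0.9231.
s_I/(n + g + δ)_I = 0.34/0.103 = 3.3010; s_T/(n + g + δ)_T = 0.34/0.127 = 2.6772.
Ratio = (3.3010/2.6772)^0.9231 = 1.2330^0.9231 ≈ 1.2133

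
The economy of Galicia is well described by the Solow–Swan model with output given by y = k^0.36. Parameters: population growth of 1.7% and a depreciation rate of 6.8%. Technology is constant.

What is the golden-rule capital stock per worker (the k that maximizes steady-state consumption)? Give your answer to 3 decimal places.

The golden rule sets f'(k) = n + δ, i.e. α·k^(α−1) = n + δ.
So k^(1−α) = α / (n + δ) = 0.36 / 0.085 = 4.2353.
k_gold = 4.2353^(1/0.64) ≈ 9.5391

k_gold ≈ 9.539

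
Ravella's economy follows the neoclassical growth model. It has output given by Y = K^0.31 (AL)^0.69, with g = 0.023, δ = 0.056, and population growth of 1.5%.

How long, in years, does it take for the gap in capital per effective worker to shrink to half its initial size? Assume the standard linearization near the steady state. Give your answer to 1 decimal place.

Near the steady state the convergence rate is λ = (1 − α)(n + g + δ).
λ = (1 − 0.31) × 0.094 = 0.69 × 0.094 = 0.06486
Half-life = ln 2 / λ = 0.6931 / 0.06486 ≈ 10.69 years

half-life ≈ 10.7 years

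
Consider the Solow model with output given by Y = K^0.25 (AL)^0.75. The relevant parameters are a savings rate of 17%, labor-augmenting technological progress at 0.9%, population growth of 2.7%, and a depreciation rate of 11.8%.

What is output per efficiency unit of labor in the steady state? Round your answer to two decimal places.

In steady state, investment equals break-even investment: s·k^α = (n + g + δ)·k.
Rearranging, k^(1−α) = s / (n + g + δ).
k^0.75 = 0.17 / (0.027 + 0.009 + 0.118) = 0.17 / 0.154 = 1.1039
k* = 1.1039^(1/0.75) ≈ 1.1409
y* = (k*)^α = 1.1409^0.25 ≈ 1.0335

y* = 1.03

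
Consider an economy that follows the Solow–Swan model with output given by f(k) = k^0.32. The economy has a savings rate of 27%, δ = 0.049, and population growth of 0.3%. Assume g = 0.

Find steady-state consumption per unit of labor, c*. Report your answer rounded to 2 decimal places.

c* ≈ 1.58

Steady state requires s·f(k) = (n + δ)·k, i.e. s·k^α = (n + δ)·k.
Dividing both sides by k: k^(1−α) = s / (n + δ).
k^0.68 = 0.27 / (0.003 + 0.049) = 0.27 / 0.052 = 5.1923
k* = 5.1923^(1/0.68) ≈ 11.2720
y* = (k*)^α = 11.2720^0.32 ≈ 2.1709
c* = (1 − s)·y* = (1 − 0.27) × 2.1709 ≈ 1.5848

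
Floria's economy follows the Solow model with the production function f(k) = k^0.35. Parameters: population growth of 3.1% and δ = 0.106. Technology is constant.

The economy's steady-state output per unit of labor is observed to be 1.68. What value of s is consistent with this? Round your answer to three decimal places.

At the steady state, Δk = 0, so s·k^α = (n + δ)·k.
Since y* = [s/(n + δ)]^(α/(1−α)), we have s/(n + δ) = (y*)^((1−α)/α) = 1.68^1.8571 = 2.6207.
Therefore s = 2.6207 × (n + δ) = 2.6207 × 0.137 = 0.3590.

s ≈ 0.359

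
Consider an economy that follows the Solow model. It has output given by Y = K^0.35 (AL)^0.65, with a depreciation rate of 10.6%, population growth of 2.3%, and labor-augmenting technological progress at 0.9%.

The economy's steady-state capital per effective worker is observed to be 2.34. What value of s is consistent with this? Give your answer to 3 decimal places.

s ≈ 0.240

At the steady state, Δk = 0, so s·k^α = (n + g + δ)·k.
So s / (n + g + δ) = (k*)^(1−α) = 2.34^0.65 = 1.7378.
Therefore s = 1.7378 × (n + g + δ) = 1.7378 × 0.138 = 0.2398.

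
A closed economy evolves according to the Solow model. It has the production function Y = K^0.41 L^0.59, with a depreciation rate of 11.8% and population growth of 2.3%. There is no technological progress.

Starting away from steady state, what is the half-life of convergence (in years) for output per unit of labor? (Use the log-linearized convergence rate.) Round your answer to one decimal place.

Near the steady state the convergence rate is λ = (1 − α)(n + δ).
λ = (1 − 0.41) × 0.141 = 0.59 × 0.141 = 0.08319
Half-life = ln 2 / λ = 0.6931 / 0.08319 ≈ 8.33 years

about 8.3 years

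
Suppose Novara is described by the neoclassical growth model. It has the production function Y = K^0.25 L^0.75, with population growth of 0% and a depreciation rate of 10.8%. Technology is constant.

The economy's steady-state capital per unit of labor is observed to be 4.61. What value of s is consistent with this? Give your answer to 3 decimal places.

s ≈ 0.340

Steady state requires s·f(k) = (n + δ)·k, i.e. s·k^α = (n + δ)·k.
So s / (n + δ) = (k*)^(1−α) = 4.61^0.75 = 3.1461.
Therefore s = 3.1461 × (n + δ) = 3.1461 × 0.108 = 0.3398.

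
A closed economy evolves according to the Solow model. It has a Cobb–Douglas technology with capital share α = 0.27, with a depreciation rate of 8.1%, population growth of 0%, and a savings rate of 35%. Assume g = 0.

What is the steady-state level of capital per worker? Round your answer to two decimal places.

Steady state requires s·f(k) = (n + δ)·k, i.e. s·k^α = (n + δ)·k.
Rearranging, k^(1−α) = s / (n + δ).
k^0.73 = 0.35 / (0.000 + 0.081) = 0.35 / 0.081 = 4.3210
k* = 4.3210^(1/0.73) ≈ 7.4244

k* = 7.42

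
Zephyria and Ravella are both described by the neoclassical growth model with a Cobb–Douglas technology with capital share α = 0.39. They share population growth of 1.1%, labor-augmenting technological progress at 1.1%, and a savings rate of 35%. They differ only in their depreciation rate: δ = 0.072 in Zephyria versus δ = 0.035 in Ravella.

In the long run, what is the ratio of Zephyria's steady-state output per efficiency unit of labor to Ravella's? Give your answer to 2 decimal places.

y*_Z / y*_R ≈ 0.73

Steady-state y* = [s/(n + g + δ)]^(α/(1−α)), so the ratio is [ (s_Z/(n + g + δ)_Z) / (s_R/(n + g + δ)_R) ]^0.6393.
s_Z/(n + g + δ)_Z = 0.35/0.094 = 3.7234; s_R/(n + g + δ)_R = 0.35/0.057 = 6.1404.
Ratio = (3.7234/6.1404)^0.6393 = 0.6064^0.6393 ≈ 0.7263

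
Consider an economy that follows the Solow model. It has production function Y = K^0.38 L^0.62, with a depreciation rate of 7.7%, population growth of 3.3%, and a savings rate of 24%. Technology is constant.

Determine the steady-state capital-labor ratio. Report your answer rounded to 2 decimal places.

Steady state requires s·f(k) = (n + δ)·k, i.e. s·k^α = (n + δ)·k.
Rearranging, k^(1−α) = s / (n + δ).
k^0.62 = 0.24 / (0.033 + 0.077) = 0.24 / 0.110 = 2.1818
k* = 2.1818^(1/0.62) ≈ 3.5195

k* ≈ 3.52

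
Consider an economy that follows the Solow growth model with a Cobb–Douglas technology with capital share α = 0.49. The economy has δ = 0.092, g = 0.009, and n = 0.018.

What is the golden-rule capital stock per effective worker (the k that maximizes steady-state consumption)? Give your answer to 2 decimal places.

k_gold ≈ 16.04

The golden rule sets f'(k) = n + g + δ, i.e. α·k^(α−1) = n + g + δ.
So k^(1−α) = α / (n + g + δ) = 0.49 / 0.119 = 4.1176.
k_gold = 4.1176^(1/0.51) ≈ 16.0393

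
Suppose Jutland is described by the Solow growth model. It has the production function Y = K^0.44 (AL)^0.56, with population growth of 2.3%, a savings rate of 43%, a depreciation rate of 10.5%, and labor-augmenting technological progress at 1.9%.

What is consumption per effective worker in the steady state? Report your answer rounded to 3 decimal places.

c* ≈ 1.325

In steady state, investment equals break-even investment: s·k^α = (n + g + δ)·k.
Rearranging, k^(1−α) = s / (n + g + δ).
k^0.56 = 0.43 / (0.023 + 0.019 + 0.105) = 0.43 / 0.147 = 2.9252
k* = 2.9252^(1/0.56) ≈ 6.7986
y* = (k*)^α = 6.7986^0.44 ≈ 2.3242
c* = (1 − s)·y* = (1 − 0.43) × 2.3242 ≈ 1.3248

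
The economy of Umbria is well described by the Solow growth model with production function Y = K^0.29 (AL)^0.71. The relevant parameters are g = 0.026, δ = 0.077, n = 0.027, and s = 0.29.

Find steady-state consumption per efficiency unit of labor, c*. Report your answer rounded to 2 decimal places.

c* = 0.99

In steady state, investment equals break-even investment: s·k^α = (n + g + δ)·k.
Dividing both sides by k: k^(1−α) = s / (n + g + δ).
k^0.71 = 0.29 / (0.027 + 0.026 + 0.077) = 0.29 / 0.130 = 2.2308
k* = 2.2308^(1/0.71) ≈ 3.0959
y* = (k*)^α = 3.0959^0.29 ≈ 1.3878
c* = (1 − s)·y* = (1 − 0.29) × 1.3878 ≈ 0.9853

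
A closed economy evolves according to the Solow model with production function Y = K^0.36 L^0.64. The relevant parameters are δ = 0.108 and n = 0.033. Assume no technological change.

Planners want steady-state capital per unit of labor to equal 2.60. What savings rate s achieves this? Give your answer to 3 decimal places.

s ≈ 0.260

At the steady state, Δk = 0, so s·k^α = (n + δ)·k.
So s / (n + δ) = (k*)^(1−α) = 2.60^0.64 = 1.8432.
Therefore s = 1.8432 × (n + δ) = 1.8432 × 0.141 = 0.2599.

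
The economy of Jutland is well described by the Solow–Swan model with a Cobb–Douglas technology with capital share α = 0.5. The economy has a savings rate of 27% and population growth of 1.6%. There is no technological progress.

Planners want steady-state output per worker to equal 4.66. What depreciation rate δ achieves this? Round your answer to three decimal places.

Steady state requires s·f(k) = (n + δ)·k, i.e. s·k^α = (n + δ)·k.
Since y* = [s/(n + δ)]^(α/(1−α)), we have s/(n + δ) = (y*)^((1−α)/α) = 4.66^1 = 4.6600.
Therefore n + δ = s / 4.6600 = 0.27 / 4.6600 = 0.0579, so δ = 0.0579 − 0.016 = 0.0419.

δ ≈ 0.042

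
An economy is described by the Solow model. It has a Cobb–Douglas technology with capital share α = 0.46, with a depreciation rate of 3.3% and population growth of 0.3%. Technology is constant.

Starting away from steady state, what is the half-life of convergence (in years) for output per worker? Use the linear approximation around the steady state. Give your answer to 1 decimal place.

Near the steady state the convergence rate is λ = (1 − α)(n + δ).
λ = (1 − 0.46) × 0.036 = 0.54 × 0.036 = 0.01944
Half-life = ln 2 / λ = 0.6931 / 0.01944 ≈ 35.65 years

about 35.7 years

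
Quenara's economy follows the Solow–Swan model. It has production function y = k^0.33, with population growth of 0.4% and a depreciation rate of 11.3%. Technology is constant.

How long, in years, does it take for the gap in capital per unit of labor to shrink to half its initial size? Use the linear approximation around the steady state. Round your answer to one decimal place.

about 8.8 years

Near the steady state the convergence rate is λ = (1 − α)(n + δ).
λ = (1 − 0.33) × 0.117 = 0.67 × 0.117 = 0.07839
Half-life = ln 2 / λ = 0.6931 / 0.07839 ≈ 8.84 years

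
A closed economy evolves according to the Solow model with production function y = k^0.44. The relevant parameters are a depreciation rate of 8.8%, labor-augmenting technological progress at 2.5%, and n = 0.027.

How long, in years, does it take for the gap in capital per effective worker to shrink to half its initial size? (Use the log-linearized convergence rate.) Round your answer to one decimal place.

about 8.8 years

Near the steady state the convergence rate is λ = (1 − α)(n + g + δ).
λ = (1 − 0.44) × 0.140 = 0.56 × 0.140 = 0.0784
Half-life = ln 2 / λ = 0.6931 / 0.0784 ≈ 8.84 years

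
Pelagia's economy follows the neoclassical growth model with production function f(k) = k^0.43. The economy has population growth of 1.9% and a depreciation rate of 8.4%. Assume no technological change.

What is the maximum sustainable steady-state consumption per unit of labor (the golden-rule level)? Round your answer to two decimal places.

At the golden rule, f'(k) = n + δ, so α·k^(α−1) = n + δ and k_gold = (α/(n + δ))^(1/(1−α)).
k_gold = (0.43/0.103)^(1/0.57) = 4.1748^1.7544 ≈ 12.2700
c_gold = f(k_gold) − (n + δ)·k_gold = 2.9390 − 0.103×12.2700 ≈ 1.6752

c_gold ≈ 1.68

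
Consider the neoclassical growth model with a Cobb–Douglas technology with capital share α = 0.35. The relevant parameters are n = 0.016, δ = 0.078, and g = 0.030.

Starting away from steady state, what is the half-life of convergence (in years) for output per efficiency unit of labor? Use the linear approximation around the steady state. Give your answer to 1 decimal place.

Near the steady state the convergence rate is λ = (1 − α)(n + g + δ).
λ = (1 − 0.35) × 0.124 = 0.65 × 0.124 = 0.0806
Half-life = ln 2 / λ = 0.6931 / 0.0806 ≈ 8.60 years

half-life ≈ 8.6 years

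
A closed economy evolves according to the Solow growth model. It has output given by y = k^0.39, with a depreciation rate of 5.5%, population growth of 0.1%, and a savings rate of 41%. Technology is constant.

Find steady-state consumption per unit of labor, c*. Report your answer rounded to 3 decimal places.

c* ≈ 2.107

At the steady state, Δk = 0, so s·k^α = (n + δ)·k.
Dividing both sides by k: k^(1−α) = s / (n + δ).
k^0.61 = 0.41 / (0.001 + 0.055) = 0.41 / 0.056 = 7.3214
k* = 7.3214^(1/0.61) ≈ 26.1437
y* = (k*)^α = 26.1437^0.39 ≈ 3.5709
c* = (1 − s)·y* = (1 − 0.41) × 3.5709 ≈ 2.1068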